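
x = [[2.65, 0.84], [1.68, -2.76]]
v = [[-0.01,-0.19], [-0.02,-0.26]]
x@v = [[-0.04, -0.72], [0.04, 0.4]]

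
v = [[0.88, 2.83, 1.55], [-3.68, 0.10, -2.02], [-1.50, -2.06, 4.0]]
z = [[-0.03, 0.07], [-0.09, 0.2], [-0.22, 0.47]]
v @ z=[[-0.62, 1.36], [0.55, -1.19], [-0.65, 1.36]]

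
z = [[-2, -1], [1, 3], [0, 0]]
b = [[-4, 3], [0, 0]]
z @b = [[8, -6], [-4, 3], [0, 0]]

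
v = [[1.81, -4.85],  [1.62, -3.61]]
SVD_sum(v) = [[1.92, -4.80], [1.47, -3.67]] + [[-0.11, -0.05], [0.15, 0.06]]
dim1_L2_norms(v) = [5.18, 3.96]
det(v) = 1.32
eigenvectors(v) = [[(0.87+0j), (0.87-0j)], [0.48-0.13j, (0.48+0.13j)]]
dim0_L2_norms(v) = [2.43, 6.05]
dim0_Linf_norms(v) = [1.81, 4.85]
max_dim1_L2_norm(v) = 5.18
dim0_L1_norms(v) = [3.43, 8.46]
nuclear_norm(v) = 6.72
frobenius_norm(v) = 6.52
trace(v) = -1.80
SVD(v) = [[-0.79, -0.61], [-0.61, 0.79]] @ diag([6.512590756589771, 0.20312960685598466]) @ [[-0.37, 0.93], [0.93, 0.37]]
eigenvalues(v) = [(-0.9+0.72j), (-0.9-0.72j)]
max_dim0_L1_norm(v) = 8.46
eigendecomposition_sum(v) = [[0.90+2.06j,-2.42-3.05j], [0.81+1.02j,-1.80-1.34j]] + [[(0.91-2.06j), -2.43+3.05j], [0.81-1.02j, (-1.81+1.34j)]]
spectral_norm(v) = 6.51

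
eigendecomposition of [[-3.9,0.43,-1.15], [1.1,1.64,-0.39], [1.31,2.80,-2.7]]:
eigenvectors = [[0.06+0.00j, (0.74+0j), 0.74-0.00j],[(-0.83+0j), (-0.21-0.04j), -0.21+0.04j],[(-0.56+0j), (-0.57-0.29j), (-0.57+0.29j)]]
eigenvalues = [(1.3+0j), (-3.13+0.43j), (-3.13-0.43j)]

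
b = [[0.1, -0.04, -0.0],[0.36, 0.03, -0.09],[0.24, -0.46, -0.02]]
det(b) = -0.004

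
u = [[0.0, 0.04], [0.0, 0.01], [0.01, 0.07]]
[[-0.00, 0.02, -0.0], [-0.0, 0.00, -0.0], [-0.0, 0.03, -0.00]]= u@ [[-0.23, 0.19, 0.02], [-0.01, 0.43, -0.04]]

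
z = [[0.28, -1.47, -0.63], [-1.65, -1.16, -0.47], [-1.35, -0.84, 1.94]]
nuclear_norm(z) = 5.94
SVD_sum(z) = [[-0.22, -0.17, 0.14], [-1.15, -0.86, 0.71], [-1.63, -1.23, 1.01]] + [[-0.05, -0.83, -1.10], [-0.04, -0.69, -0.9], [0.04, 0.6, 0.79]] + [[0.56, -0.47, 0.33], [-0.46, 0.39, -0.27], [0.25, -0.21, 0.15]]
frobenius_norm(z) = 3.64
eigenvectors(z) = [[0.51, 0.66, -0.3], [0.8, -0.58, 0.01], [0.31, 0.48, 0.95]]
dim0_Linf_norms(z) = [1.65, 1.47, 1.94]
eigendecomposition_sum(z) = [[-0.72, -0.99, -0.21], [-1.12, -1.55, -0.33], [-0.44, -0.61, -0.13]] + [[0.58, -0.45, 0.19], [-0.51, 0.39, -0.17], [0.43, -0.33, 0.14]] + [[0.42, -0.03, -0.61], [-0.02, 0.00, 0.03], [-1.34, 0.1, 1.93]]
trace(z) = 1.06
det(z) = -6.27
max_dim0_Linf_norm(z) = 1.94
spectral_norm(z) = 2.80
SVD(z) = [[0.11, -0.68, 0.73], [0.57, -0.56, -0.6], [0.81, 0.48, 0.32]] @ diag([2.801812290097566, 2.0412169059671004, 1.095527924725031]) @ [[-0.72, -0.54, 0.44],  [0.04, 0.6, 0.80],  [0.70, -0.59, 0.41]]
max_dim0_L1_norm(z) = 3.47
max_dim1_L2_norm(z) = 2.51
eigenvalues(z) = [-2.4, 1.11, 2.35]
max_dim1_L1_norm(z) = 4.13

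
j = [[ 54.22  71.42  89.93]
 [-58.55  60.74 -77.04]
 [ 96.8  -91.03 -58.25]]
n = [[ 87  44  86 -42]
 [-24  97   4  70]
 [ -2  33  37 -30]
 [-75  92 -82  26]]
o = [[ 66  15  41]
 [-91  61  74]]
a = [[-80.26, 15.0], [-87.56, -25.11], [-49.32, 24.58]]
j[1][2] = -77.04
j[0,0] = 54.22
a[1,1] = -25.11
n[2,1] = 33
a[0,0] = -80.26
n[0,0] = 87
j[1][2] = -77.04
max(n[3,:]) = 92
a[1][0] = -87.56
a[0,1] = 15.0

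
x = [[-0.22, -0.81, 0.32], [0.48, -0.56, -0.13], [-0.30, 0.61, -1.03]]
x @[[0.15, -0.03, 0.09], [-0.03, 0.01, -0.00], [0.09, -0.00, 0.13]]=[[0.02,  -0.0,  0.02], [0.08,  -0.02,  0.03], [-0.16,  0.02,  -0.16]]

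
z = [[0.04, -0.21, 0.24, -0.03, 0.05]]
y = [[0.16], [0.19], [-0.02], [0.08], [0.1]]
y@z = [[0.01,-0.03,0.04,-0.0,0.01],[0.01,-0.04,0.05,-0.01,0.01],[-0.0,0.00,-0.00,0.00,-0.0],[0.0,-0.02,0.02,-0.00,0.0],[0.0,-0.02,0.02,-0.00,0.01]]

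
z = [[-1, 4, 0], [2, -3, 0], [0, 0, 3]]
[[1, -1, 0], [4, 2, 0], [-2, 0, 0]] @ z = [[-3, 7, 0], [0, 10, 0], [2, -8, 0]]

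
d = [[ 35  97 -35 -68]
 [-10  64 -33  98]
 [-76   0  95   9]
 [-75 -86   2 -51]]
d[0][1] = 97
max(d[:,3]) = 98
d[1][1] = 64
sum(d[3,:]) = -210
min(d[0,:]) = -68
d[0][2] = -35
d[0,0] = 35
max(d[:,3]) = 98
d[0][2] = -35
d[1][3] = 98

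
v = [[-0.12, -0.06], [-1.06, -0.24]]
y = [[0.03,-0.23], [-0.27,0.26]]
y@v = [[0.24, 0.05], [-0.24, -0.05]]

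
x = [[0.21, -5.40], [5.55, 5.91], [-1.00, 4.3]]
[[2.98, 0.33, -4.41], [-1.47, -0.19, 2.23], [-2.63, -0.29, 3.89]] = x @[[0.31, 0.03, -0.45], [-0.54, -0.06, 0.8]]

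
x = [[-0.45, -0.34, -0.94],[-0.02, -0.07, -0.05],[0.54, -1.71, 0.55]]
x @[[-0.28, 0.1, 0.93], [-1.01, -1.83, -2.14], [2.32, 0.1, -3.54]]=[[-1.71, 0.48, 3.64], [-0.04, 0.12, 0.31], [2.85, 3.24, 2.21]]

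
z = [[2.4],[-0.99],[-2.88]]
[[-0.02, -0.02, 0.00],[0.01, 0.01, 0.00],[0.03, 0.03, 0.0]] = z@ [[-0.01, -0.01, -0.0]]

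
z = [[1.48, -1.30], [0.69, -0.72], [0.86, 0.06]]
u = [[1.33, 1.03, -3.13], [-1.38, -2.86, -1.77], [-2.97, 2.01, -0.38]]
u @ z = [[-0.01, -2.66],[-5.54, 3.75],[-3.34, 2.39]]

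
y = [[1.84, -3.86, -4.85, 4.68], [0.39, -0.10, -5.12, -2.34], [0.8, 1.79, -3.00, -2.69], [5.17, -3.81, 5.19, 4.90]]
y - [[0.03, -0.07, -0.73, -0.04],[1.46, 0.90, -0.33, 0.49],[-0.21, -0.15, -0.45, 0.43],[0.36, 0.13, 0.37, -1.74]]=[[1.81, -3.79, -4.12, 4.72], [-1.07, -1.00, -4.79, -2.83], [1.01, 1.94, -2.55, -3.12], [4.81, -3.94, 4.82, 6.64]]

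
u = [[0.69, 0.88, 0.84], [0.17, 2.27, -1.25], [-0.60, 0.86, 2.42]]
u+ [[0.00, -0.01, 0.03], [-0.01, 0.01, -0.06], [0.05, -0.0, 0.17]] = [[0.69, 0.87, 0.87], [0.16, 2.28, -1.31], [-0.55, 0.86, 2.59]]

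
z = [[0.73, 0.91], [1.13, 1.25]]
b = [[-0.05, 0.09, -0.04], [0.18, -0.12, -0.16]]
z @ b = [[0.13, -0.04, -0.17],  [0.17, -0.05, -0.25]]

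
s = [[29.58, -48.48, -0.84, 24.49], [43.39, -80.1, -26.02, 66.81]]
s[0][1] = -48.48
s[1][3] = 66.81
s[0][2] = -0.84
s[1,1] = -80.1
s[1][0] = 43.39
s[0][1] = -48.48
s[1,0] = 43.39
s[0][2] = -0.84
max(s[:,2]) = -0.84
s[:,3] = [24.49, 66.81]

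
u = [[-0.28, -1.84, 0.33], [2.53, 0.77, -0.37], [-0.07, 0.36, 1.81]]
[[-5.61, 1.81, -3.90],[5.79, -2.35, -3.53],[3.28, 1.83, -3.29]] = u @ [[1.55, -0.55, -2.36], [3.04, -0.70, 2.06], [1.27, 1.13, -2.32]]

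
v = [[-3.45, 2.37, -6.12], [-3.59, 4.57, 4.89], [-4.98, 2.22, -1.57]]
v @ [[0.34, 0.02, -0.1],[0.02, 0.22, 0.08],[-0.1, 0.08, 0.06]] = [[-0.51, -0.04, 0.17], [-1.62, 1.32, 1.02], [-1.49, 0.26, 0.58]]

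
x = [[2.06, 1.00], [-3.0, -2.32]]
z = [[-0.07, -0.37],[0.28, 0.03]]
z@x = [[0.97, 0.79], [0.49, 0.21]]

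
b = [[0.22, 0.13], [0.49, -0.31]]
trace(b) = -0.09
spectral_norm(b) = 0.59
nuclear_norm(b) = 0.82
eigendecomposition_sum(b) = [[0.28, 0.06], [0.21, 0.04]] + [[-0.06, 0.07],[0.28, -0.35]]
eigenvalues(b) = [0.32, -0.41]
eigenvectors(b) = [[0.79, -0.2], [0.61, 0.98]]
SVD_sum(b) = [[0.12, -0.06], [0.51, -0.26]] + [[0.10, 0.19], [-0.02, -0.05]]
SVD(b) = [[-0.23, -0.97], [-0.97, 0.23]] @ diag([0.5933693744409008, 0.2222898681353113]) @ [[-0.89,0.46], [-0.46,-0.89]]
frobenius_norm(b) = 0.63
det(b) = -0.13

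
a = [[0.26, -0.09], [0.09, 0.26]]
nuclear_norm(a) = 0.55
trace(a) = 0.52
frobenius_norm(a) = 0.39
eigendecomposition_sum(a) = [[0.13+0.04j, (-0.04+0.13j)], [0.04-0.13j, 0.13+0.04j]] + [[0.13-0.04j, -0.04-0.13j], [(0.04+0.13j), 0.13-0.04j]]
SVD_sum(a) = [[0.26, 0.00], [0.09, 0.00]] + [[0.0, -0.09], [0.0, 0.26]]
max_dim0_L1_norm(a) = 0.35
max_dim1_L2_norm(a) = 0.28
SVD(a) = [[-0.94, -0.33], [-0.33, 0.94]] @ diag([0.2751363298439521, 0.2751363298439521]) @ [[-1.00,-0.0], [0.0,1.0]]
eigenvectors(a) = [[(0.71+0j),(0.71-0j)], [-0.71j,0.00+0.71j]]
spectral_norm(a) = 0.28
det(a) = 0.08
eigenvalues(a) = [(0.26+0.09j), (0.26-0.09j)]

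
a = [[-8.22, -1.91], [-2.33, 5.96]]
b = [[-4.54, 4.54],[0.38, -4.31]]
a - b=[[-3.68, -6.45], [-2.71, 10.27]]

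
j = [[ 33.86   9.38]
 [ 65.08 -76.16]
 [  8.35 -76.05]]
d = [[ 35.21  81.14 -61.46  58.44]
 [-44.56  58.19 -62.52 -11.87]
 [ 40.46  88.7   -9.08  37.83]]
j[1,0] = 65.08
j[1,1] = -76.16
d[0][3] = 58.44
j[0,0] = 33.86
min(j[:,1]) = -76.16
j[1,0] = 65.08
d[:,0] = [35.21, -44.56, 40.46]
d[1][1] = 58.19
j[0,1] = 9.38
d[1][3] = -11.87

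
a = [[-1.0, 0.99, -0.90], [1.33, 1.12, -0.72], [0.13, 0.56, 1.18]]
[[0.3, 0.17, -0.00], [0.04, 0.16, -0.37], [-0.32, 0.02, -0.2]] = a@[[-0.09, -0.01, -0.14],[-0.02, 0.13, -0.20],[-0.25, -0.04, -0.06]]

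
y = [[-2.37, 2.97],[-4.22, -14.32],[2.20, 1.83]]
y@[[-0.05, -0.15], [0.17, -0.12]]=[[0.62, -0.00], [-2.22, 2.35], [0.20, -0.55]]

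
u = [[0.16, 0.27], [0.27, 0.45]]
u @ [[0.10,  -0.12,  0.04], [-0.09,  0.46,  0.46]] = [[-0.01, 0.11, 0.13], [-0.01, 0.17, 0.22]]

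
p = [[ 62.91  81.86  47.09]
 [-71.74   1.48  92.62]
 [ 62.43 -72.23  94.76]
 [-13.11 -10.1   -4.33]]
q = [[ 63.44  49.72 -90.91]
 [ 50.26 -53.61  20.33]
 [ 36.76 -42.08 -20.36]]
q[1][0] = 50.26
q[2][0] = 36.76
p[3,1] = -10.1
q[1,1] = -53.61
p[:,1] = [81.86, 1.48, -72.23, -10.1]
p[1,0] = -71.74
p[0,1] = 81.86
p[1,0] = -71.74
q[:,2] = [-90.91, 20.33, -20.36]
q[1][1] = -53.61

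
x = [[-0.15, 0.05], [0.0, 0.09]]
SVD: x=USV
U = [[0.97, -0.24], [0.24, 0.97]]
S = [0.16, 0.08]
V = [[-0.9, 0.44], [0.44, 0.9]]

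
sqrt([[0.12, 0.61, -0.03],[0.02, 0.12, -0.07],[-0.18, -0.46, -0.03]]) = [[0.53, 0.83, 0.25], [-0.07, 0.32, -0.18], [-0.42, -0.39, -0.03]]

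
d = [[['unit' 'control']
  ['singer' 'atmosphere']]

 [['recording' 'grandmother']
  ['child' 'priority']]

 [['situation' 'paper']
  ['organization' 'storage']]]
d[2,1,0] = 'organization'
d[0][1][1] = 'atmosphere'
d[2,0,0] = 'situation'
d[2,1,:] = ['organization', 'storage']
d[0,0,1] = 'control'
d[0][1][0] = 'singer'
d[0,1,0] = 'singer'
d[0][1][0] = 'singer'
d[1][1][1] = 'priority'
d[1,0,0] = 'recording'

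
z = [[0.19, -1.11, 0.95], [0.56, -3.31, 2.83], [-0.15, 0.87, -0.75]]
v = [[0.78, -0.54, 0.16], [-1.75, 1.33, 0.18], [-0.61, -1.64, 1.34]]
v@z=[[-0.18, 1.06, -0.91], [0.39, -2.30, 1.97], [-1.24, 7.27, -6.23]]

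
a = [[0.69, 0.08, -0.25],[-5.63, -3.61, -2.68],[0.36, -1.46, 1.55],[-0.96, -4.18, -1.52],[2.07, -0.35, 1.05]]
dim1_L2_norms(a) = [0.74, 7.2, 2.16, 4.55, 2.35]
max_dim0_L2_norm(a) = 6.12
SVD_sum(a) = [[0.30, 0.26, 0.17], [-4.98, -4.3, -2.77], [-0.02, -0.02, -0.01], [-2.63, -2.28, -1.47], [1.14, 0.99, 0.64]] + [[0.14,  -0.2,  0.06], [-0.49,  0.71,  -0.22], [0.96,  -1.39,  0.43], [1.34,  -1.93,  0.6], [0.93,  -1.34,  0.41]] + [[0.25,0.02,-0.48], [-0.16,-0.02,0.31], [-0.58,-0.05,1.13], [0.33,0.03,-0.65], [-0.00,-0.00,0.0]]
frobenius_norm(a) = 9.13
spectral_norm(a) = 8.26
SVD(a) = [[-0.05, 0.07, 0.34],[0.87, -0.25, -0.22],[0.0, 0.49, -0.79],[0.46, 0.68, 0.46],[-0.20, 0.47, -0.00]] @ diag([8.25540375769626, 3.550697552390989, 1.604760321312531]) @ [[-0.7, -0.6, -0.39], [0.55, -0.8, 0.25], [0.46, 0.04, -0.89]]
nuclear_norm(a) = 13.41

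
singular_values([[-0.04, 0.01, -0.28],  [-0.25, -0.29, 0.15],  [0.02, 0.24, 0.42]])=[0.54, 0.42, 0.1]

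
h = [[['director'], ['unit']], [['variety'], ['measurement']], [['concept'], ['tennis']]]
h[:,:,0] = [['director', 'unit'], ['variety', 'measurement'], ['concept', 'tennis']]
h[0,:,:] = [['director'], ['unit']]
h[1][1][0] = 'measurement'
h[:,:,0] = [['director', 'unit'], ['variety', 'measurement'], ['concept', 'tennis']]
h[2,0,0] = 'concept'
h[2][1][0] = 'tennis'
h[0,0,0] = 'director'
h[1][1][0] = 'measurement'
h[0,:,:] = [['director'], ['unit']]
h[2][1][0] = 'tennis'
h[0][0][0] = 'director'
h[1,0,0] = 'variety'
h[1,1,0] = 'measurement'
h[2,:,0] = ['concept', 'tennis']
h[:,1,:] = [['unit'], ['measurement'], ['tennis']]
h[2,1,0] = 'tennis'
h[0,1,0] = 'unit'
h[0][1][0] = 'unit'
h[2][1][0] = 'tennis'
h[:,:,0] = [['director', 'unit'], ['variety', 'measurement'], ['concept', 'tennis']]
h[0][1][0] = 'unit'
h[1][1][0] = 'measurement'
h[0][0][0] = 'director'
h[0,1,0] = 'unit'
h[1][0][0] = 'variety'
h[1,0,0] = 'variety'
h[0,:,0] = ['director', 'unit']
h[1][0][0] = 'variety'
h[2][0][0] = 'concept'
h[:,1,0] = ['unit', 'measurement', 'tennis']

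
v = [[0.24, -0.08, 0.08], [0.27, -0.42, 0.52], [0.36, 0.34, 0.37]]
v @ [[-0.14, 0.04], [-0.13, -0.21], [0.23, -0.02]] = [[-0.00, 0.02], [0.14, 0.09], [-0.01, -0.06]]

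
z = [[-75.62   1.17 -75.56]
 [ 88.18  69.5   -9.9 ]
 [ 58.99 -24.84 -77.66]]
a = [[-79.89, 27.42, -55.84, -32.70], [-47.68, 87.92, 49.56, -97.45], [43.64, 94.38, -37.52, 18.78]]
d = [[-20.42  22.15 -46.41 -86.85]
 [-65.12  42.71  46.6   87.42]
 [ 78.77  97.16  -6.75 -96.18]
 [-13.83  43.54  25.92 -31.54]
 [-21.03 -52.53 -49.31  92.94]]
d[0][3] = -86.85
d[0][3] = -86.85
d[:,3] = [-86.85, 87.42, -96.18, -31.54, 92.94]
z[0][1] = 1.17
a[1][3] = -97.45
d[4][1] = -52.53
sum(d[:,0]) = -41.63000000000001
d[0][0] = -20.42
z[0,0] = -75.62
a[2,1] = 94.38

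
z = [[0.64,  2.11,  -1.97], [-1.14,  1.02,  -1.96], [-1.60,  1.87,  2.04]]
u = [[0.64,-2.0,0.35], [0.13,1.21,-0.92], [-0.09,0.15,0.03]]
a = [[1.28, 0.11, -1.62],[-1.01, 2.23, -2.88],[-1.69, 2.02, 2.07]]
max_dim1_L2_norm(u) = 2.13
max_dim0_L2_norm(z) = 3.45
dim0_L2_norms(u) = [0.66, 2.34, 0.98]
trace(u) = 1.88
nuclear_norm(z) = 8.20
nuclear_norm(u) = 3.27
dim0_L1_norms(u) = [0.86, 3.36, 1.3]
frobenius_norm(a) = 5.46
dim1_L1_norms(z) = [4.72, 4.12, 5.51]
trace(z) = 3.70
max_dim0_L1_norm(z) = 5.97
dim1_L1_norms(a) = [3.01, 6.12, 5.78]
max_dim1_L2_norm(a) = 3.78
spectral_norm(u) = 2.52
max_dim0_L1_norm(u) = 3.36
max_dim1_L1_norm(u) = 2.99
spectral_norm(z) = 3.64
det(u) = -0.00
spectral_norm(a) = 4.02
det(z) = 16.19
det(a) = 11.32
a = u + z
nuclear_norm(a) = 8.41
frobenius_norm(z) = 5.01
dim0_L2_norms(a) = [2.35, 3.01, 3.9]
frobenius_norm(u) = 2.63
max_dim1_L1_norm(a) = 6.12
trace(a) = 5.58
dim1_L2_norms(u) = [2.13, 1.53, 0.18]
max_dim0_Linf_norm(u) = 2.0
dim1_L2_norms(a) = [2.07, 3.78, 3.35]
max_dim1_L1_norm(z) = 5.51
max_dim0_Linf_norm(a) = 2.88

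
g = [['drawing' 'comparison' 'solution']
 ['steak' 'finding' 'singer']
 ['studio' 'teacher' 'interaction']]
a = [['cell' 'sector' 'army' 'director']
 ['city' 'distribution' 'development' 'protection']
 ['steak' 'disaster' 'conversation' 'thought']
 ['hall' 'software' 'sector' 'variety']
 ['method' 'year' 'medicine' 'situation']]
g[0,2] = 'solution'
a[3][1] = 'software'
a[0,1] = 'sector'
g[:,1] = ['comparison', 'finding', 'teacher']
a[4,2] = 'medicine'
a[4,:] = ['method', 'year', 'medicine', 'situation']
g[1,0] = 'steak'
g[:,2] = ['solution', 'singer', 'interaction']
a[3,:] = ['hall', 'software', 'sector', 'variety']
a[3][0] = 'hall'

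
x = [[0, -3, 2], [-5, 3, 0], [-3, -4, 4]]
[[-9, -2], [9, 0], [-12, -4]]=x@[[0, 0], [3, 0], [0, -1]]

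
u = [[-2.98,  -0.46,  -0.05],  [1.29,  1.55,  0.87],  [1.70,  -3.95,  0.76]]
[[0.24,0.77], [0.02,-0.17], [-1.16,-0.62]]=u@[[-0.11, -0.27],[0.21, 0.06],[-0.19, 0.10]]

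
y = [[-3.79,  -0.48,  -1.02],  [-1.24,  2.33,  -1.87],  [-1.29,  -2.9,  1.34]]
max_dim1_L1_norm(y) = 5.53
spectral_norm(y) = 4.37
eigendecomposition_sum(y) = [[-3.78, -0.67, -0.9], [-1.11, -0.20, -0.26], [-1.43, -0.25, -0.34]] + [[-0.00, 0.0, 0.0], [0.00, -0.00, -0.0], [0.0, -0.00, -0.0]] + [[-0.01,0.19,-0.12], [-0.13,2.53,-1.61], [0.14,-2.65,1.68]]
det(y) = 0.03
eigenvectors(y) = [[-0.90, -0.28, -0.05], [-0.26, 0.50, -0.69], [-0.34, 0.82, 0.72]]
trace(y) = -0.12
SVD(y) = [[-0.88, 0.21, -0.43], [-0.46, -0.58, 0.67], [-0.11, 0.79, 0.61]] @ diag([4.372773758200567, 4.3412955465811764, 0.0016238309444744417]) @ [[0.92,-0.08,0.37], [-0.25,-0.86,0.44], [0.28,-0.5,-0.82]]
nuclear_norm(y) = 8.72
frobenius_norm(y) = 6.16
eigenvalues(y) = [-4.32, -0.0, 4.2]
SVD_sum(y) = [[-3.56, 0.31, -1.43], [-1.88, 0.16, -0.75], [-0.43, 0.04, -0.17]] + [[-0.23,-0.79,0.41], [0.64,2.17,-1.12], [-0.86,-2.94,1.51]] + [[-0.0, 0.0, 0.00], [0.00, -0.0, -0.00], [0.00, -0.00, -0.0]]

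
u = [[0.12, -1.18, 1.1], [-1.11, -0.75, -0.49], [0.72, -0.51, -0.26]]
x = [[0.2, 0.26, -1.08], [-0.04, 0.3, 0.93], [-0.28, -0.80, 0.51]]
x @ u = [[-1.04, 0.12, 0.37],[0.33, -0.65, -0.43],[1.22, 0.67, -0.05]]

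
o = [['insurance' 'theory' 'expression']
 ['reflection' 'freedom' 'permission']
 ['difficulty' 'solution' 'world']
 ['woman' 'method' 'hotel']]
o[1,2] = 'permission'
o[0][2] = 'expression'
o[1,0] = 'reflection'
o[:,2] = ['expression', 'permission', 'world', 'hotel']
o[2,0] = 'difficulty'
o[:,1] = ['theory', 'freedom', 'solution', 'method']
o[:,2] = ['expression', 'permission', 'world', 'hotel']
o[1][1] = 'freedom'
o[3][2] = 'hotel'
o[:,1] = ['theory', 'freedom', 'solution', 'method']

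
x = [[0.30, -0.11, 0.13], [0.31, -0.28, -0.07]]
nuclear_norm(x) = 0.69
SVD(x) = [[-0.61,-0.79], [-0.79,0.61]] @ diag([0.5175028000360632, 0.1749024069440854]) @ [[-0.83, 0.56, -0.05], [-0.28, -0.48, -0.83]]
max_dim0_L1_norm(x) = 0.61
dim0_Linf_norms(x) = [0.31, 0.28, 0.13]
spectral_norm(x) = 0.52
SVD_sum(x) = [[0.26,-0.18,0.01], [0.34,-0.23,0.02]] + [[0.04, 0.07, 0.12], [-0.03, -0.05, -0.09]]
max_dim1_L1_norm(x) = 0.66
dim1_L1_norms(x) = [0.54, 0.66]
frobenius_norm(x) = 0.55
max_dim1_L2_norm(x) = 0.42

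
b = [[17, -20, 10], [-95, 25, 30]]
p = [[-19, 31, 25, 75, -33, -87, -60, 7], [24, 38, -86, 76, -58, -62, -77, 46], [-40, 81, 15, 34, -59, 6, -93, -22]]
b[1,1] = 25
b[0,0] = 17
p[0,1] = 31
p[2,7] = -22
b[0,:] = [17, -20, 10]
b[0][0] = 17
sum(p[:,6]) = -230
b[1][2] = 30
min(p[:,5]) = -87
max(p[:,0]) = 24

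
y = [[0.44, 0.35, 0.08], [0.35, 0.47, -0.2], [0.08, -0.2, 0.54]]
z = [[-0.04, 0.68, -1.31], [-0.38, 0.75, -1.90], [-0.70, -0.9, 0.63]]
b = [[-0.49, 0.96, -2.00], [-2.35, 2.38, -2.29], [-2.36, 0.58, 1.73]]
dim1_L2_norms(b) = [2.27, 4.05, 2.98]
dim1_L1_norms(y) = [0.87, 1.02, 0.82]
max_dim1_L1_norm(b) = 7.02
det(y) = 0.01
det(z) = -0.02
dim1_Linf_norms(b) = [2.0, 2.38, 2.36]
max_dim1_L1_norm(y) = 1.02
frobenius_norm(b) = 5.52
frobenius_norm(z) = 2.86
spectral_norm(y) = 0.84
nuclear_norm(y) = 1.45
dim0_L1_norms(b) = [5.2, 3.92, 6.02]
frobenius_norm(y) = 1.02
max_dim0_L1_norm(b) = 6.02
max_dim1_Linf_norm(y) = 0.54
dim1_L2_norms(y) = [0.57, 0.62, 0.58]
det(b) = -2.08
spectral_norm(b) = 4.57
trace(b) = 3.62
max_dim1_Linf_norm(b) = 2.38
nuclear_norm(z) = 3.67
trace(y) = 1.45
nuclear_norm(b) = 7.81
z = b @ y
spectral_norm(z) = 2.69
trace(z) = 1.34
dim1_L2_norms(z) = [1.48, 2.08, 1.3]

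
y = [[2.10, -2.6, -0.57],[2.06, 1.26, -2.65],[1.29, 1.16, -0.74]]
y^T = [[2.1, 2.06, 1.29], [-2.60, 1.26, 1.16], [-0.57, -2.65, -0.74]]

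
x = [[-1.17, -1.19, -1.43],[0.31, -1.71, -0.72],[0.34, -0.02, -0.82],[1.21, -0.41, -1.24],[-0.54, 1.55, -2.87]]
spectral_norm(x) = 3.65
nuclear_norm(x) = 8.03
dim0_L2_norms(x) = [1.83, 2.63, 3.61]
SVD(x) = [[-0.37, -0.51, -0.63], [-0.11, -0.7, 0.13], [-0.21, -0.07, 0.24], [-0.27, -0.27, 0.73], [-0.86, 0.41, -0.03]] @ diag([3.6512041054770954, 2.6030038496840735, 1.7750435314879205]) @ [[0.13,  -0.16,  0.98], [-0.08,  0.98,  0.17], [0.99,  0.10,  -0.11]]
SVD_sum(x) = [[-0.17, 0.22, -1.33], [-0.05, 0.06, -0.38], [-0.1, 0.12, -0.74], [-0.13, 0.16, -0.97], [-0.40, 0.50, -3.06]] + [[0.10,-1.3,-0.23],[0.14,-1.79,-0.31],[0.01,-0.18,-0.03],[0.05,-0.69,-0.12],[-0.08,1.05,0.18]] + [[-1.1, -0.11, 0.13],[0.22, 0.02, -0.03],[0.42, 0.04, -0.05],[1.28, 0.12, -0.15],[-0.06, -0.01, 0.01]]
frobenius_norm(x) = 4.82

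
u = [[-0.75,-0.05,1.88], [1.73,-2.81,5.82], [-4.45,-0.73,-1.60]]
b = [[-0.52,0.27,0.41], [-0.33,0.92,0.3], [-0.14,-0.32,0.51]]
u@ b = [[0.14, -0.85, 0.64], [-0.79, -3.98, 2.83], [2.78, -1.36, -2.86]]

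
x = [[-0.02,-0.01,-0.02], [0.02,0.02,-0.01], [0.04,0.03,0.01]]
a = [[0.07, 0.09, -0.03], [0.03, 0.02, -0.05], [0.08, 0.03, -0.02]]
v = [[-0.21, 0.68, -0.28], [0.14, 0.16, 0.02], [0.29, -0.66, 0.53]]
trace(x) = 0.01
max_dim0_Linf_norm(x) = 0.04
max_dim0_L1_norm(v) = 1.5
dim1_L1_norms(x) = [0.05, 0.05, 0.08]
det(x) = 0.00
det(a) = -0.00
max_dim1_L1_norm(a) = 0.19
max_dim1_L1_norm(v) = 1.48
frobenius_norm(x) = 0.07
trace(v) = 0.48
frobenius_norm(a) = 0.16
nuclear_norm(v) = 1.51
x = v @ a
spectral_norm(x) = 0.06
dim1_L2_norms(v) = [0.76, 0.21, 0.89]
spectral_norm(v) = 1.17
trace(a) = 0.07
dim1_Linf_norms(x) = [0.02, 0.02, 0.04]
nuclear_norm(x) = 0.08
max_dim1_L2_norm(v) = 0.89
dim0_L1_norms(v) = [0.64, 1.5, 0.83]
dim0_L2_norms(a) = [0.11, 0.1, 0.06]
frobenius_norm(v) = 1.20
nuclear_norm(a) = 0.22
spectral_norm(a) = 0.15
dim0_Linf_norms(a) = [0.08, 0.09, 0.05]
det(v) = -0.03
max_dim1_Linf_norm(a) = 0.09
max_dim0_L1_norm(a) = 0.18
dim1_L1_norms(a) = [0.19, 0.1, 0.13]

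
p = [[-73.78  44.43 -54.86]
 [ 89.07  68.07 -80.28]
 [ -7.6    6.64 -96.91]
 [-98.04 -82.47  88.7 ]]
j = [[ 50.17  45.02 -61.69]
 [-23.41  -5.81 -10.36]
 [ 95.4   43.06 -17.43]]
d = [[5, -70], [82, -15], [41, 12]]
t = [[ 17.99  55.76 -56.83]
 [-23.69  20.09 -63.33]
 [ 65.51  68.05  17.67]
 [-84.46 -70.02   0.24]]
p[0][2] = -54.86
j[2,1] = 43.06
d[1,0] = 82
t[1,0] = -23.69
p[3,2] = 88.7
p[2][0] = -7.6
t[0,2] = -56.83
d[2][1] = 12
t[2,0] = 65.51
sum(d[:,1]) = -73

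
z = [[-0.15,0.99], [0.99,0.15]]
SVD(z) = [[-0.15,0.99], [0.99,0.15]] @ diag([1.0012991560967182, 1.0012991560967182]) @ [[1.0, 0.00], [0.00, 1.0]]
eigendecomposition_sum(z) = [[-0.58, 0.50], [0.49, -0.43]] + [[0.43, 0.5], [0.50, 0.58]]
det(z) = -1.00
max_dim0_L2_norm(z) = 1.0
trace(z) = 0.00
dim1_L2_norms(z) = [1.0, 1.0]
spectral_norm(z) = 1.00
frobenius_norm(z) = 1.42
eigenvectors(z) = [[-0.76, -0.65], [0.65, -0.76]]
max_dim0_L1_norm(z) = 1.14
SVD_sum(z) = [[-0.15,0.0], [0.99,0.0]] + [[0.00, 0.99], [0.0, 0.15]]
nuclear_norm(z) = 2.00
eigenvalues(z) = [-1.0, 1.0]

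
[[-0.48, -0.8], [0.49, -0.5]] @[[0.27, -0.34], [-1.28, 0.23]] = [[0.89,-0.02], [0.77,-0.28]]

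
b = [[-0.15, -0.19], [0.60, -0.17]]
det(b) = 0.14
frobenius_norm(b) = 0.67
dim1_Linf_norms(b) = [0.19, 0.6]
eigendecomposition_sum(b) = [[-0.08+0.17j, (-0.1-0.05j)],[(0.3+0.14j), -0.09+0.17j]] + [[-0.08-0.17j, -0.10+0.05j], [(0.3-0.14j), -0.09-0.17j]]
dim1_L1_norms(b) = [0.34, 0.77]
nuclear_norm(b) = 0.85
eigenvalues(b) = [(-0.16+0.34j), (-0.16-0.34j)]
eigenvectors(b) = [[(0.01+0.49j), 0.01-0.49j],[0.87+0.00j, (0.87-0j)]]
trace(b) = -0.32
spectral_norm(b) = 0.63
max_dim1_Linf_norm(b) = 0.6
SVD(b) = [[-0.17, 0.99], [0.99, 0.17]] @ diag([0.6314186042649386, 0.22093108922946275]) @ [[0.98, -0.22], [-0.22, -0.98]]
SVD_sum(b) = [[-0.10, 0.02], [0.61, -0.13]] + [[-0.05, -0.21], [-0.01, -0.04]]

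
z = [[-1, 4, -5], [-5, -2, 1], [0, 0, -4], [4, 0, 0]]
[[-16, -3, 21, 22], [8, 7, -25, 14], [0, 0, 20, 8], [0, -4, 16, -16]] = z @ [[0, -1, 4, -4], [-4, -1, 0, 2], [0, 0, -5, -2]]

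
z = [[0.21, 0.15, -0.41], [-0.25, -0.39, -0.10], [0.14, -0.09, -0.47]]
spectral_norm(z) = 0.67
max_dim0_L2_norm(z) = 0.63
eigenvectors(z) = [[0.74+0.00j, (0.74-0j), 0.19+0.00j], [-0.51+0.29j, (-0.51-0.29j), (0.76+0j)], [(0.29-0.17j), (0.29+0.17j), (0.63+0j)]]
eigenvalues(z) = [(-0.06+0.16j), (-0.06-0.16j), (-0.54+0j)]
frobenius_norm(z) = 0.84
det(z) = -0.01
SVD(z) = [[-0.70, 0.20, -0.68],[0.07, -0.93, -0.35],[-0.71, -0.29, 0.64]] @ diag([0.6718696599510379, 0.5045815277279744, 0.043458507947004156]) @ [[-0.39, -0.1, 0.91], [0.47, 0.83, 0.29], [0.79, -0.54, 0.28]]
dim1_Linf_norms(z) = [0.41, 0.39, 0.47]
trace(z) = -0.65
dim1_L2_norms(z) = [0.48, 0.47, 0.5]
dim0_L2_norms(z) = [0.36, 0.43, 0.63]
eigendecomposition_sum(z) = [[(0.11+0.13j), 0.10+0.03j, -0.16-0.07j], [(-0.12-0.05j), (-0.08+0.02j), (0.14-0.01j)], [0.07+0.03j, 0.05-0.01j, -0.08+0.01j]] + [[(0.11-0.13j), 0.10-0.03j, (-0.16+0.07j)], [(-0.12+0.05j), (-0.08-0.02j), 0.14+0.01j], [(0.07-0.03j), (0.05+0.01j), (-0.08-0.01j)]] + [[(-0+0j), (-0.06+0j), -0.09-0.00j], [-0.01+0.00j, (-0.23+0j), -0.37-0.00j], [-0.00+0.00j, (-0.19+0j), (-0.31-0j)]]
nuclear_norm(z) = 1.22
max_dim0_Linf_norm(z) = 0.47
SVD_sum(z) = [[0.19, 0.05, -0.43], [-0.02, -0.0, 0.04], [0.19, 0.05, -0.43]] + [[0.05, 0.09, 0.03], [-0.22, -0.39, -0.14], [-0.07, -0.12, -0.04]] + [[-0.02, 0.02, -0.01], [-0.01, 0.01, -0.0], [0.02, -0.02, 0.01]]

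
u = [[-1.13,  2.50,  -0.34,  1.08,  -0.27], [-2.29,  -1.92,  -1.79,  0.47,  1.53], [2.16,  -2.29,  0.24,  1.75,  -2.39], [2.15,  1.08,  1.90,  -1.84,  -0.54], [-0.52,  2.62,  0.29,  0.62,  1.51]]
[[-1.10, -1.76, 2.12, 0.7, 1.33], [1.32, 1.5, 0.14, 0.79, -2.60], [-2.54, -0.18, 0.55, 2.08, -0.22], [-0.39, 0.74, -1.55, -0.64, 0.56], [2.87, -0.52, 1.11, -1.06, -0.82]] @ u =[[10.67,0.02,5.75,1.23,-5.83], [-1.57,-5.86,-2.35,-0.69,-2.75], [9.06,-5.59,5.21,-5.83,-2.36], [-6.27,1.93,-2.62,-1.26,6.13], [-1.51,2.34,-2.03,6.24,-4.89]]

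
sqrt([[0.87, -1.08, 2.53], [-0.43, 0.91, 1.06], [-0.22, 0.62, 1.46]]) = [[(0.84+0.01j), -1.14+0.07j, (1.78-0.07j)], [-0.26+0.01j, (0.59+0.04j), (0.87-0.04j)], [(-0.07-0j), (0.31-0.01j), (1.15+0.01j)]]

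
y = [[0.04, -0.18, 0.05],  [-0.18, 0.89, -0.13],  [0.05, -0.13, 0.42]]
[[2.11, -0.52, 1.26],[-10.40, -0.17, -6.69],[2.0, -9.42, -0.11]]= y @ [[-9.50, 0.54, -11.12], [-13.35, -3.53, -10.06], [1.75, -23.58, -2.05]]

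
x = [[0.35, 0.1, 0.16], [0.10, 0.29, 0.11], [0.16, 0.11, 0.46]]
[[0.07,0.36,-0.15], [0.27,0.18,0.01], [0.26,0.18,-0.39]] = x @ [[-0.25, 0.96, -0.14], [0.86, 0.29, 0.42], [0.44, -0.02, -0.90]]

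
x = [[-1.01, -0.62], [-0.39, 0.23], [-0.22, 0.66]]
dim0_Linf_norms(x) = [1.01, 0.66]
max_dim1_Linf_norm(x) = 1.01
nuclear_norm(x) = 2.00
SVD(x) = [[-0.98,  -0.04], [-0.17,  -0.52], [0.14,  -0.86]] @ diag([1.214467634373237, 0.7864911729065199]) @ [[0.84, 0.54], [0.54, -0.84]]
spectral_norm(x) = 1.21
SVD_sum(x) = [[-0.99, -0.65], [-0.17, -0.11], [0.15, 0.1]] + [[-0.02,0.03], [-0.22,0.34], [-0.37,0.56]]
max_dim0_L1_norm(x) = 1.62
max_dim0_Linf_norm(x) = 1.01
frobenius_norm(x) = 1.45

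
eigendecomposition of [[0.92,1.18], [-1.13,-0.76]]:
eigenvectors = [[(0.71+0j), (0.71-0j)],[-0.51+0.48j, -0.51-0.48j]]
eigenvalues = [(0.08+0.79j), (0.08-0.79j)]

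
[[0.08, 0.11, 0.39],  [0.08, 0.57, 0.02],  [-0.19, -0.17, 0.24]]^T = [[0.08, 0.08, -0.19], [0.11, 0.57, -0.17], [0.39, 0.02, 0.24]]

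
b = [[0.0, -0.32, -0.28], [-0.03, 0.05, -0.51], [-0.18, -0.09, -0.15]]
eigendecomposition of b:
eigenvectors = [[0.67+0.00j,(-0.7+0j),(-0.7-0j)],[0.54+0.00j,(0.26+0.6j),0.26-0.60j],[(0.52+0j),(0.17-0.25j),(0.17+0.25j)]]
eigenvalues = [(-0.48+0j), (0.19+0.17j), (0.19-0.17j)]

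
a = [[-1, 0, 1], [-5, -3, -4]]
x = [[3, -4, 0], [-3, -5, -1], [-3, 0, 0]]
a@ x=[[-6, 4, 0], [6, 35, 3]]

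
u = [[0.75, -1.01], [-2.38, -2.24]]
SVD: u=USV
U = [[0.05, 1.0], [1.00, -0.05]]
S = [3.27, 1.25]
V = [[-0.71, -0.70], [0.7, -0.71]]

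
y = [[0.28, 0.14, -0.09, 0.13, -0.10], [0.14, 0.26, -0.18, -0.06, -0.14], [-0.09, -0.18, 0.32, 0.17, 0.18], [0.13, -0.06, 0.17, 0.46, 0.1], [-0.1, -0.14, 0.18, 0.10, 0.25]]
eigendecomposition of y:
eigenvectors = [[-0.2, -0.62, 0.69, 0.30, 0.08], [-0.44, -0.28, -0.56, 0.26, 0.59], [0.58, 0.04, -0.13, 0.8, -0.02], [0.47, -0.72, -0.34, -0.36, -0.14], [0.45, 0.14, 0.28, -0.27, 0.79]]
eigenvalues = [0.77, 0.52, 0.08, 0.09, 0.11]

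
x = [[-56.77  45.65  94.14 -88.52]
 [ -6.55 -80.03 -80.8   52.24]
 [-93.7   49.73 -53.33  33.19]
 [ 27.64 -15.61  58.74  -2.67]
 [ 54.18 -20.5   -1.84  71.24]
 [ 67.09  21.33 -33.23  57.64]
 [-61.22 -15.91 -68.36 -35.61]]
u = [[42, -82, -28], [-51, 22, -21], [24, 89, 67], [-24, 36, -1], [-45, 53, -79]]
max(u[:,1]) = 89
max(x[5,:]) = 67.09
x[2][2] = -53.33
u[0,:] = [42, -82, -28]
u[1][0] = -51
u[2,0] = 24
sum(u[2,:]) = 180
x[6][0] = -61.22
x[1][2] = -80.8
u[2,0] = 24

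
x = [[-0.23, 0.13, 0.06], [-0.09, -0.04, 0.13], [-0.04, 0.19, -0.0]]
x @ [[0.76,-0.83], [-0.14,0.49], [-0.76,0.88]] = [[-0.24, 0.31], [-0.16, 0.17], [-0.06, 0.13]]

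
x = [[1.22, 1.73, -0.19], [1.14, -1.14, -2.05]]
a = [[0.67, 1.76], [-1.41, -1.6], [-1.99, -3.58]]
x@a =[[-1.24,0.06], [6.45,11.17]]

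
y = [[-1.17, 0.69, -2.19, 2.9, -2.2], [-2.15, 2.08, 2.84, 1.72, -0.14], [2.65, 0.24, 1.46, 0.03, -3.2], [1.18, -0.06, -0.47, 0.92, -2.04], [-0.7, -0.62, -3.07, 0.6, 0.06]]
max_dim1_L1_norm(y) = 9.15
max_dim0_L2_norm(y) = 4.96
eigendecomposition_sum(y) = [[0.19-0.00j,(0.18-0j),0.40+0.00j,0.16+0.00j,-0.43+0.00j], [(1.02-0j),(0.94-0j),2.08+0.00j,0.84+0.00j,-2.26+0.00j], [0.91-0.00j,(0.83-0j),1.85+0.00j,(0.75+0j),-2.01+0.00j], [0.31-0.00j,0.28-0.00j,(0.62+0j),(0.25+0j),(-0.68+0j)], [-0.71+0.00j,(-0.65+0j),(-1.45-0j),(-0.58-0j),1.57-0.00j]] + [[-0.69+1.30j, 0.27-0.40j, -1.21-0.88j, (1.22-0.29j), -0.82-1.47j], [-1.52+0.15j, (0.5+0j), (0.06-1.55j), (0.96+0.89j), 0.79-1.55j], [(0.86-0j), -0.28-0.03j, -0.12+0.86j, -0.48-0.55j, (-0.53+0.82j)], [0.40+0.25j, -0.12-0.09j, (-0.31+0.36j), (-0.06-0.39j), -0.48+0.23j], [-0.00+0.74j, (0.03-0.24j), (-0.74-0.11j), 0.48-0.41j, (-0.71-0.46j)]] + [[-0.69-1.30j, (0.27+0.4j), -1.21+0.88j, (1.22+0.29j), -0.82+1.47j], [-1.52-0.15j, (0.5-0j), 0.06+1.55j, 0.96-0.89j, (0.79+1.55j)], [(0.86+0j), (-0.28+0.03j), (-0.12-0.86j), (-0.48+0.55j), -0.53-0.82j], [0.40-0.25j, (-0.12+0.09j), (-0.31-0.36j), -0.06+0.39j, -0.48-0.23j], [(-0-0.74j), (0.03+0.24j), (-0.74+0.11j), 0.48+0.41j, (-0.71+0.46j)]] + [[-0.01-0.00j, (0.01+0j), 0.00-0.00j, 0.01+0.00j, (0.01-0j)], [-0.02-0.00j, 0.01+0.00j, 0.00-0.00j, 0.02+0.00j, (0.02-0j)], [(0.01+0j), -0.00-0.00j, -0.00+0.00j, (-0.01-0j), (-0.01+0j)], [(-0-0j), 0j, 0.00-0.00j, 0.00+0.00j, -0j], [-0.01-0.00j, (0.01+0j), 0.00-0.00j, (0.01+0j), 0.01-0.00j]] + [[0.03+0.00j, (-0.04-0j), -0.17+0.00j, 0.28-0.00j, (-0.14+0j)],[-0.11-0.00j, 0.14+0.00j, (0.63-0j), (-1.05+0j), 0.52-0.00j],[0.03+0.00j, -0.03-0.00j, (-0.16+0j), (0.26-0j), (-0.13+0j)],[(0.09+0j), (-0.1-0j), -0.48+0.00j, (0.79-0j), -0.40+0.00j],[(0.02+0j), (-0.03-0j), -0.14+0.00j, (0.22-0j), (-0.11+0j)]]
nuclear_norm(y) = 15.40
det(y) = 0.13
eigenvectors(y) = [[0.12+0.00j, (0.33-0.5j), (0.33+0.5j), (0.46+0j), (-0.2+0j)], [(0.65+0j), (0.62+0j), 0.62-0.00j, 0.78+0.00j, (0.76+0j)], [0.57+0.00j, -0.35-0.03j, -0.35+0.03j, -0.24+0.00j, (-0.18+0j)], [(0.19+0j), -0.15-0.12j, -0.15+0.12j, 0.07+0.00j, -0.57+0.00j], [-0.45+0.00j, 0.03-0.30j, 0.03+0.30j, (0.33+0j), (-0.16+0j)]]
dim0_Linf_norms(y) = [2.65, 2.08, 3.07, 2.9, 3.2]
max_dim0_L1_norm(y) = 10.03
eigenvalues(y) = [(4.81+0j), (-1.08+1.31j), (-1.08-1.31j), (0.01+0j), (0.69+0j)]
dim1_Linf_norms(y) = [2.9, 2.84, 3.2, 2.04, 3.07]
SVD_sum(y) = [[-0.15,-0.36,-3.11,1.59,-1.57], [0.06,0.15,1.32,-0.68,0.67], [-0.0,-0.00,-0.01,0.00,-0.0], [-0.06,-0.14,-1.25,0.64,-0.63], [-0.11,-0.26,-2.25,1.15,-1.14]] + [[0.39,0.22,0.47,0.25,-0.76], [0.54,0.3,0.65,0.34,-1.06], [1.55,0.86,1.86,0.98,-3.03], [0.74,0.41,0.89,0.47,-1.45], [-0.64,-0.36,-0.77,-0.40,1.25]] + [[-1.41, 0.83, 0.45, 1.06, 0.13], [-2.75, 1.62, 0.88, 2.07, 0.26], [1.15, -0.67, -0.37, -0.87, -0.11], [0.43, -0.25, -0.14, -0.32, -0.04], [0.09, -0.05, -0.03, -0.07, -0.01]] + [[-0.00, 0.0, -0.0, -0.0, -0.0], [-0.01, 0.01, -0.0, -0.02, -0.01], [-0.05, 0.05, -0.02, -0.09, -0.05], [0.07, -0.08, 0.03, 0.13, 0.08], [-0.04, 0.05, -0.02, -0.08, -0.05]] + [[-0.0, -0.0, 0.00, -0.00, -0.00], [0.00, 0.00, -0.0, 0.0, 0.0], [0.00, 0.0, -0.0, 0.0, 0.00], [0.0, 0.00, -0.0, 0.0, 0.0], [0.0, 0.0, -0.0, 0.0, 0.00]]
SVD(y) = [[0.73, -0.2, -0.42, 0.02, -0.49], [-0.31, -0.28, -0.83, 0.10, 0.36], [0.0, -0.79, 0.35, 0.50, 0.04], [0.29, -0.38, 0.13, -0.74, 0.46], [0.53, 0.33, 0.03, 0.45, 0.64]] @ diag([5.258945241889239, 5.151859942488619, 4.728550189071066, 0.25813307215151043, 0.0038081871446750343]) @ [[-0.04, -0.09, -0.81, 0.41, -0.41], [-0.38, -0.21, -0.45, -0.24, 0.74], [0.70, -0.41, -0.22, -0.53, -0.07], [-0.38, 0.41, -0.18, -0.70, -0.41], [0.47, 0.78, -0.24, 0.07, 0.33]]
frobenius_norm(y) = 8.75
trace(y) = 3.35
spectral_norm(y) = 5.26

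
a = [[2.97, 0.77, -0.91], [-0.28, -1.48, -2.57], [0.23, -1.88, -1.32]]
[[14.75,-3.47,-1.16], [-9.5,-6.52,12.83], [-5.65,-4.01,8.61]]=a @ [[4.92,-0.55,-0.96],[2.33,0.41,-2.13],[1.82,2.36,-3.66]]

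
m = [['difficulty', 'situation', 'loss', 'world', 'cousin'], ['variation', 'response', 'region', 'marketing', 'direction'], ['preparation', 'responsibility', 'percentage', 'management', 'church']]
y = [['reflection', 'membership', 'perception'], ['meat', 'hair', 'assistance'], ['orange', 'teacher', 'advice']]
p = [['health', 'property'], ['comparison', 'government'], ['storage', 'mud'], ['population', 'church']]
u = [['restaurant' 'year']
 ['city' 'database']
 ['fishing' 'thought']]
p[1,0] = 'comparison'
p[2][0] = 'storage'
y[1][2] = 'assistance'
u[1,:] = ['city', 'database']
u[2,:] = ['fishing', 'thought']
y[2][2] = 'advice'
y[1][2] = 'assistance'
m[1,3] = 'marketing'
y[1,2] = 'assistance'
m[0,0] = 'difficulty'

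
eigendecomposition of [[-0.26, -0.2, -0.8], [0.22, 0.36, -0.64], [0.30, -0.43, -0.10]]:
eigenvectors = [[(-0.82+0j), -0.82-0.00j, -0.16+0.00j],  [-0.07+0.35j, (-0.07-0.35j), -0.89+0.00j],  [(-0.07+0.45j), (-0.07-0.45j), 0.42+0.00j]]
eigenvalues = [(-0.35+0.52j), (-0.35-0.52j), (0.7+0j)]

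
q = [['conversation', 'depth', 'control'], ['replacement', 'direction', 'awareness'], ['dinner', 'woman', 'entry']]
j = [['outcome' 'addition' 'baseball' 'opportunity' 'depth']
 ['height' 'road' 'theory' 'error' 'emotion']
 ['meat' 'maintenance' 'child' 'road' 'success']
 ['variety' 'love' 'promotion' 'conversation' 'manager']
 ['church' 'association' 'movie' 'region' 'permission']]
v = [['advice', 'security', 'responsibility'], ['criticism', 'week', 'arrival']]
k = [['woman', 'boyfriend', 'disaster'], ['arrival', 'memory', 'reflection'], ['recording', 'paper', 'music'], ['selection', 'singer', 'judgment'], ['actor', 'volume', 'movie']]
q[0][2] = 'control'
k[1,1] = 'memory'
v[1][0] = 'criticism'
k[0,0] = 'woman'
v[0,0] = 'advice'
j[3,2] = 'promotion'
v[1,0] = 'criticism'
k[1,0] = 'arrival'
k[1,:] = ['arrival', 'memory', 'reflection']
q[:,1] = ['depth', 'direction', 'woman']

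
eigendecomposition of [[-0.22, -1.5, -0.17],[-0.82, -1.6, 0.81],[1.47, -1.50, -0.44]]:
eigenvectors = [[(-0.62+0j), (-0.32-0.34j), -0.32+0.34j], [(-0.77+0j), (-0.11+0.25j), (-0.11-0.25j)], [-0.14+0.00j, -0.84+0.00j, -0.84-0.00j]]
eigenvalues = [(-2.11+0j), (-0.07+1.04j), (-0.07-1.04j)]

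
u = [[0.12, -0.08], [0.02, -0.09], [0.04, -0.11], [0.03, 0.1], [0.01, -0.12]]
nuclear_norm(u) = 0.35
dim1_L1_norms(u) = [0.2, 0.11, 0.15, 0.13, 0.13]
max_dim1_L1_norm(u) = 0.2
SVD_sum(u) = [[0.04,-0.11], [0.03,-0.09], [0.04,-0.11], [-0.03,0.08], [0.04,-0.11]] + [[0.08, 0.03], [-0.01, -0.0], [0.0, 0.00], [0.06, 0.02], [-0.03, -0.01]]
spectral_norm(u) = 0.24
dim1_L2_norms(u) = [0.14, 0.09, 0.12, 0.1, 0.12]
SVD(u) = [[-0.49, 0.77], [-0.39, -0.11], [-0.49, 0.00], [0.35, 0.56], [-0.49, -0.28]] @ diag([0.23678830015973892, 0.11104639078989181]) @ [[-0.34,0.94],[0.94,0.34]]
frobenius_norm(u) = 0.26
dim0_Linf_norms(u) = [0.12, 0.12]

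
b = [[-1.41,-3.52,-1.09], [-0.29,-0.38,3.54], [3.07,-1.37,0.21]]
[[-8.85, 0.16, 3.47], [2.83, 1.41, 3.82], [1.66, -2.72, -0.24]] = b @ [[1.22,-0.83,-0.6], [1.69,0.18,-1.03], [1.08,0.35,0.92]]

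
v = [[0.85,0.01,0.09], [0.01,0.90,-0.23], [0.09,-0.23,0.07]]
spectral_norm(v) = 0.96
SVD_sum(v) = [[0.01, -0.11, 0.03], [-0.11, 0.88, -0.24], [0.03, -0.24, 0.06]] + [[0.84, 0.12, 0.06], [0.12, 0.02, 0.01], [0.06, 0.01, 0.00]] + [[0.0,-0.00,-0.00], [-0.00,0.0,0.0], [-0.0,0.0,0.0]]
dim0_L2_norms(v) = [0.85, 0.93, 0.26]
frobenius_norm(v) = 1.29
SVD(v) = [[0.12, 0.99, -0.11], [-0.96, 0.15, 0.25], [0.26, 0.07, 0.96]] @ diag([0.9610822034947668, 0.8578577238514623, 0.0010600726537705726]) @ [[0.12, -0.96, 0.26], [0.99, 0.15, 0.07], [-0.11, 0.25, 0.96]]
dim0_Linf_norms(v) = [0.85, 0.9, 0.23]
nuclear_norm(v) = 1.82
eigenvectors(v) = [[-0.11, 0.99, 0.12], [0.25, 0.15, -0.96], [0.96, 0.07, 0.26]]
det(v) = 0.00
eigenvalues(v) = [0.0, 0.86, 0.96]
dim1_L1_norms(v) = [0.95, 1.14, 0.39]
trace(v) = 1.82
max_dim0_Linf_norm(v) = 0.9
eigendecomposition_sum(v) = [[0.00, -0.00, -0.0], [-0.0, 0.0, 0.0], [-0.00, 0.00, 0.00]] + [[0.84,0.12,0.06], [0.12,0.02,0.01], [0.06,0.01,0.00]] + [[0.01,  -0.11,  0.03], [-0.11,  0.88,  -0.24], [0.03,  -0.24,  0.06]]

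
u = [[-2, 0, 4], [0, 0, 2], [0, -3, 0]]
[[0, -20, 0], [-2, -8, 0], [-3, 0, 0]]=u @ [[-2, 2, 0], [1, 0, 0], [-1, -4, 0]]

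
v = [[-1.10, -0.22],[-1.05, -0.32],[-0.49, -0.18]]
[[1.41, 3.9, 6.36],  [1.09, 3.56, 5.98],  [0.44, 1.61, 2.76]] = v@ [[-1.74, -3.85, -5.96], [2.29, 1.51, 0.88]]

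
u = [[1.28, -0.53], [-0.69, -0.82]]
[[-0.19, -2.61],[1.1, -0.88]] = u @ [[-0.52,-1.18], [-0.9,2.07]]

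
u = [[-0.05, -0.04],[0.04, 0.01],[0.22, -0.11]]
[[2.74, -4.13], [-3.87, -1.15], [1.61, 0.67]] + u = [[2.69, -4.17], [-3.83, -1.14], [1.83, 0.56]]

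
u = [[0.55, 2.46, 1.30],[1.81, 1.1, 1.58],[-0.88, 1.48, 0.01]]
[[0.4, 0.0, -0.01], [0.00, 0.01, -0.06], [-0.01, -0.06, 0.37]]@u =[[0.23, 0.97, 0.52], [0.07, -0.08, 0.02], [-0.44, 0.46, -0.1]]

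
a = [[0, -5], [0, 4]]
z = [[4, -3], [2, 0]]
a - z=[[-4, -2], [-2, 4]]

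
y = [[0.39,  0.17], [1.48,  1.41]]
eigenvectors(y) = [[-0.64,-0.14], [0.77,-0.99]]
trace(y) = 1.80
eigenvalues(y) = [0.18, 1.62]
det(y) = 0.30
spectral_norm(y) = 2.08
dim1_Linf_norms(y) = [0.39, 1.48]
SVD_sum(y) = [[0.29, 0.27], [1.5, 1.39]] + [[0.10, -0.1], [-0.02, 0.02]]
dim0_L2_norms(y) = [1.53, 1.42]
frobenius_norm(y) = 2.09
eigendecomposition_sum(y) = [[0.16, -0.02],[-0.19, 0.03]] + [[0.23, 0.19], [1.67, 1.38]]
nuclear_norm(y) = 2.23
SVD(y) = [[-0.19, -0.98],[-0.98, 0.19]] @ diag([2.083024788170995, 0.1432052089317302]) @ [[-0.73, -0.68], [-0.68, 0.73]]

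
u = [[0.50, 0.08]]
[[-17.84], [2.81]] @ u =[[-8.92,-1.43],[1.40,0.22]]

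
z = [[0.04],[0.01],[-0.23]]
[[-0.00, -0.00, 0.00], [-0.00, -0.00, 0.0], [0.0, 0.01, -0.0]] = z@[[-0.02,  -0.03,  0.01]]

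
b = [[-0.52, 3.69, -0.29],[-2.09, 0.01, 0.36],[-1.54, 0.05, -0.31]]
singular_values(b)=[3.78, 2.54, 0.46]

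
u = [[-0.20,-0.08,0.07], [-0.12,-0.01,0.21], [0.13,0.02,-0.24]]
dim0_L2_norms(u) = [0.27, 0.08, 0.33]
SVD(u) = [[-0.46, 0.89, -0.01],[-0.59, -0.30, 0.75],[0.66, 0.35, 0.66]] @ diag([0.4057285976295911, 0.1418989316800626, 0.006999875254757166]) @ [[0.62, 0.14, -0.78], [-0.67, -0.43, -0.61], [-0.42, 0.89, -0.17]]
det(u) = 0.00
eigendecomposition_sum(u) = [[-0.15, -0.04, 0.15], [-0.15, -0.04, 0.15], [0.17, 0.05, -0.18]] + [[-0.05, -0.03, -0.07], [0.03, 0.02, 0.04], [-0.04, -0.03, -0.06]] + [[0.00, -0.01, -0.0],[-0.00, 0.01, 0.01],[0.0, -0.00, -0.00]]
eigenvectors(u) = [[0.53, 0.70, -0.39],  [0.56, -0.42, 0.91],  [-0.64, 0.57, -0.13]]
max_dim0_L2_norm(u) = 0.33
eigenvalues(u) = [-0.37, -0.1, 0.01]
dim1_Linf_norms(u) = [0.2, 0.21, 0.24]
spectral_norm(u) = 0.41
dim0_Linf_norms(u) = [0.2, 0.08, 0.24]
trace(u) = -0.45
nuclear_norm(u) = 0.55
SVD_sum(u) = [[-0.12, -0.03, 0.15],[-0.15, -0.03, 0.18],[0.17, 0.04, -0.21]] + [[-0.08,-0.05,-0.08], [0.03,0.02,0.03], [-0.03,-0.02,-0.03]] + [[0.0, -0.00, 0.0], [-0.00, 0.00, -0.00], [-0.00, 0.0, -0.00]]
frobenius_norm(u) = 0.43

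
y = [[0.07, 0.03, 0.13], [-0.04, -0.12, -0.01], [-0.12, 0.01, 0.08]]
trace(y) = 0.03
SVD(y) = [[0.84, -0.12, 0.53], [-0.54, -0.29, 0.79], [0.06, -0.95, -0.31]] @ diag([0.16673561584683028, 0.1485003586912064, 0.09923143593015908]) @ [[0.44, 0.54, 0.72], [0.79, 0.15, -0.59], [0.43, -0.83, 0.36]]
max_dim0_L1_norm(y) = 0.23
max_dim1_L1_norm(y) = 0.23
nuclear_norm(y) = 0.41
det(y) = -0.00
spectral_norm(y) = 0.17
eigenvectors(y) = [[(0.72+0j), 0.72-0.00j, 0.09+0.00j],  [(-0.12+0.04j), (-0.12-0.04j), -0.99+0.00j],  [0.04+0.69j, 0.04-0.69j, 0.10+0.00j]]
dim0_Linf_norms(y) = [0.12, 0.12, 0.13]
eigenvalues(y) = [(0.07+0.13j), (0.07-0.13j), (-0.12+0j)]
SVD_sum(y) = [[0.06,0.08,0.1], [-0.04,-0.05,-0.06], [0.00,0.01,0.01]] + [[-0.01, -0.0, 0.01], [-0.03, -0.01, 0.03], [-0.11, -0.02, 0.08]] + [[0.02, -0.04, 0.02], [0.03, -0.06, 0.03], [-0.01, 0.03, -0.01]]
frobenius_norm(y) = 0.24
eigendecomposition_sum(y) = [[0.03+0.07j, 0.01+0.00j, 0.07-0.04j], [-0.01-0.01j, -0.00+0.00j, (-0.01+0.01j)], [(-0.06+0.04j), (-0+0.01j), 0.04+0.06j]] + [[(0.03-0.07j),(0.01-0j),0.07+0.04j], [-0.01+0.01j,-0.00-0.00j,(-0.01-0.01j)], [-0.06-0.04j,-0.00-0.01j,0.04-0.06j]] + [[-0j, 0.01-0.00j, (-0+0j)], [(-0.02+0j), -0.12+0.00j, (0.01-0j)], [-0j, 0.01-0.00j, -0.00+0.00j]]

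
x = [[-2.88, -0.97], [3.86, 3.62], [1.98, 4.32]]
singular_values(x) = [7.44, 2.11]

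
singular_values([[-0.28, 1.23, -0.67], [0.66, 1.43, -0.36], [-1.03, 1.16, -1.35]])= [2.66, 1.33, 0.13]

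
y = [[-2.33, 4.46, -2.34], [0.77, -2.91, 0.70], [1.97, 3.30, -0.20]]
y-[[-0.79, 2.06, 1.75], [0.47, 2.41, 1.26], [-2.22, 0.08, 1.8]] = [[-1.54, 2.4, -4.09], [0.3, -5.32, -0.56], [4.19, 3.22, -2.0]]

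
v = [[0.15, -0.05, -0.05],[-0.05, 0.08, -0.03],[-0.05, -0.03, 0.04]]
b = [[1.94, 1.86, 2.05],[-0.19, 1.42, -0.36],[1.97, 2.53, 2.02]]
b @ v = [[0.10, -0.01, -0.07],[-0.08, 0.13, -0.05],[0.07, 0.04, -0.09]]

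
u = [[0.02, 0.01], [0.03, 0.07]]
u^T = [[0.02, 0.03], [0.01, 0.07]]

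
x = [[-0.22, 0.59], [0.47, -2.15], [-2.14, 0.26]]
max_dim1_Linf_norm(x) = 2.15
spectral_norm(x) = 2.58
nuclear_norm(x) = 4.38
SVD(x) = [[-0.22, 0.14], [0.73, -0.63], [-0.64, -0.76]] @ diag([2.5773800579274417, 1.801169630267493]) @ [[0.69, -0.73], [0.73, 0.69]]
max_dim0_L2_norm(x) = 2.24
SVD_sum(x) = [[-0.4, 0.42], [1.3, -1.37], [-1.14, 1.21]] + [[0.18, 0.17], [-0.83, -0.78], [-1.0, -0.95]]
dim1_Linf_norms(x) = [0.59, 2.15, 2.14]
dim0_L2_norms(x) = [2.2, 2.24]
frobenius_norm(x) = 3.14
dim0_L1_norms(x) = [2.83, 3.0]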